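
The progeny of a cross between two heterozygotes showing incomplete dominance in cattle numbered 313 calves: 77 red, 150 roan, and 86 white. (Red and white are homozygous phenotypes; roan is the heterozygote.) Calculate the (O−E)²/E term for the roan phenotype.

With incomplete dominance, a heterozygote × heterozygote cross gives a 1:2:1 phenotypic ratio.
Expected counts for N = 313 under a 1:2:1 ratio (total parts = 4):
  red: 313 × 1/4 = 78.25
  roan: 313 × 2/4 = 156.5
  white: 313 × 1/4 = 78.25
Contribution of roan: (150 − 156.5)² / 156.5 = 0.2700

0.270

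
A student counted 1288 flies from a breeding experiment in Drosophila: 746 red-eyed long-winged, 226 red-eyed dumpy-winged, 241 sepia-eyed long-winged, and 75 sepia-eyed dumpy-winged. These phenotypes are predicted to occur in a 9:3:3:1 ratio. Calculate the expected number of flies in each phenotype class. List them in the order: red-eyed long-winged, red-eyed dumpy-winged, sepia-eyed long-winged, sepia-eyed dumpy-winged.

724.5, 241.5, 241.5, 80.5

The 9:3:3:1 ratio has 16 parts, so with N = 1288 the expected counts are:
  red-eyed long-winged: 1288 × 9/16 = 724.5
  red-eyed dumpy-winged: 1288 × 3/16 = 241.5
  sepia-eyed long-winged: 1288 × 3/16 = 241.5
  sepia-eyed dumpy-winged: 1288 × 1/16 = 80.5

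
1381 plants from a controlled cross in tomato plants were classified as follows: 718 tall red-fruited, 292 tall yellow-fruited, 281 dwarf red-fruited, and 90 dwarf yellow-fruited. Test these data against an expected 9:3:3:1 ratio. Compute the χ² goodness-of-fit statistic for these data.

The 9:3:3:1 ratio has 16 parts, so with N = 1381 the expected counts are:
  tall red-fruited: 1381 × 9/16 = 776.8125
  tall yellow-fruited: 1381 × 3/16 = 258.9375
  dwarf red-fruited: 1381 × 3/16 = 258.9375
  dwarf yellow-fruited: 1381 × 1/16 = 86.3125
χ² = Σ (O − E)² / E
  tall red-fruited: (718 − 776.8125)² / 776.8125 = 4.4527
  tall yellow-fruited: (292 − 258.9375)² / 258.9375 = 4.2216
  dwarf red-fruited: (281 − 258.9375)² / 258.9375 = 1.8798
  dwarf yellow-fruited: (90 − 86.3125)² / 86.3125 = 0.1575
χ² = 4.4527 + 4.2216 + 1.8798 + 0.1575 = 10.7116 ≈ 10.712

10.712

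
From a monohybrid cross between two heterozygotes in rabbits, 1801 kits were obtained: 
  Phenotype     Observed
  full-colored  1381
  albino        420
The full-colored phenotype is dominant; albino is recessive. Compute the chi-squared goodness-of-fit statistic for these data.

2.710

For a monohybrid cross between heterozygotes with complete dominance, the expected phenotypic ratio is 3:1.
The 3:1 ratio has 4 parts, so with N = 1801 the expected counts are:
  full-colored: 1801 × 3/4 = 1350.75
  albino: 1801 × 1/4 = 450.25
χ² = Σ (O − E)² / E
  full-colored: (1381 − 1350.75)² / 1350.75 = 0.6774
  albino: (420 − 450.25)² / 450.25 = 2.0323
χ² = 0.6774 + 2.0323 = 2.7097 ≈ 2.710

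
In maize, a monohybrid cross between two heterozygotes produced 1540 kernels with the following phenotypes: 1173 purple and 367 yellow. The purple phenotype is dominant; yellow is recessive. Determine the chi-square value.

For a monohybrid cross between heterozygotes with complete dominance, the expected phenotypic ratio is 3:1.
Total ratio parts = 4. Expected numbers out of 1540:
  purple: 1540 × 3/4 = 1155
  yellow: 1540 × 1/4 = 385
χ² = Σ (O − E)² / E
  purple: (1173 − 1155)² / 1155 = 0.2805
  yellow: (367 − 385)² / 385 = 0.8416
χ² = 0.2805 + 0.8416 = 1.1221 ≈ 1.122

1.122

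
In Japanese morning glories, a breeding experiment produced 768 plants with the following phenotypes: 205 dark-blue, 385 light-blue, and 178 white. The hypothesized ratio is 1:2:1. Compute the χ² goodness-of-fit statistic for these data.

1.904

Total ratio parts = 4. Expected numbers out of 768:
  dark-blue: 768 × 1/4 = 192
  light-blue: 768 × 2/4 = 384
  white: 768 × 1/4 = 192
χ² = Σ (O − E)² / E
  dark-blue: (205 − 192)² / 192 = 0.8802
  light-blue: (385 − 384)² / 384 = 0.0026
  white: (178 − 192)² / 192 = 1.0208
χ² = 0.8802 + 0.0026 + 1.0208 = 1.9036 ≈ 1.904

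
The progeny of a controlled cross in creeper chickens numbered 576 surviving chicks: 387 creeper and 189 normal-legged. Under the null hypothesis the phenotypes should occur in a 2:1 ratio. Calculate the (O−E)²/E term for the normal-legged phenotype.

0.047

Under the 2:1 hypothesis (Σ ratio = 3, N = 576):
  creeper: 576 × 2/3 = 384
  normal-legged: 576 × 1/3 = 192
Contribution of normal-legged: (189 − 192)² / 192 = 0.0469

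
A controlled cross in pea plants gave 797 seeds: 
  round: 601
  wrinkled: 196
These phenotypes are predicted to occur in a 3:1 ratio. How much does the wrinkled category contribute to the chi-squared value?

Total ratio parts = 4. Expected numbers out of 797:
  round: 797 × 3/4 = 597.75
  wrinkled: 797 × 1/4 = 199.25
Contribution of wrinkled: (196 − 199.25)² / 199.25 = 0.0530

0.053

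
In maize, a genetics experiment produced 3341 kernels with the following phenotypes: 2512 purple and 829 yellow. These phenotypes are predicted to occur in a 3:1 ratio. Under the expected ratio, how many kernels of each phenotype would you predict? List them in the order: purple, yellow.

The 3:1 ratio has 4 parts, so with N = 3341 the expected counts are:
  purple: 3341 × 3/4 = 2505.75
  yellow: 3341 × 1/4 = 835.25

2505.75, 835.25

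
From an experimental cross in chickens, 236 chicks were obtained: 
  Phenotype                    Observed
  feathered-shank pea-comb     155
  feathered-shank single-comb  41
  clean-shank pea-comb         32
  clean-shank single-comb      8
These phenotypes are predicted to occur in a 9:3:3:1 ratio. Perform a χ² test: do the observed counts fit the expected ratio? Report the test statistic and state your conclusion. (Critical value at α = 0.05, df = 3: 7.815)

Expected counts for N = 236 under a 9:3:3:1 ratio (total parts = 16):
  feathered-shank pea-comb: 236 × 9/16 = 132.75
  feathered-shank single-comb: 236 × 3/16 = 44.25
  clean-shank pea-comb: 236 × 3/16 = 44.25
  clean-shank single-comb: 236 × 1/16 = 14.75
χ² = Σ (O − E)² / E
  feathered-shank pea-comb: (155 − 132.75)² / 132.75 = 3.7293
  feathered-shank single-comb: (41 − 44.25)² / 44.25 = 0.2387
  clean-shank pea-comb: (32 − 44.25)² / 44.25 = 3.3912
  clean-shank single-comb: (8 − 14.75)² / 14.75 = 3.0890
χ² = 3.7293 + 0.2387 + 3.3912 + 3.0890 = 10.4482 ≈ 10.448
Degrees of freedom = 4 − 1 = 3; critical value at α = 0.05 is 7.815.
Since 10.448 > 7.815, we reject the null hypothesis — the data do not fit the 9:3:3:1 ratio.

10.448; not consistent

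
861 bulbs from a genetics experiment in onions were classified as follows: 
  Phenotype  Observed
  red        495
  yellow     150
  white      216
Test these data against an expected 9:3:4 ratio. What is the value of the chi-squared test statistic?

1.049

Under the 9:3:4 hypothesis (Σ ratio = 16, N = 861):
  red: 861 × 9/16 = 484.3125
  yellow: 861 × 3/16 = 161.4375
  white: 861 × 4/16 = 215.25
χ² = Σ (O − E)² / E
  red: (495 − 484.3125)² / 484.3125 = 0.2358
  yellow: (150 − 161.4375)² / 161.4375 = 0.8103
  white: (216 − 215.25)² / 215.25 = 0.0026
χ² = 0.2358 + 0.8103 + 0.0026 = 1.0487 ≈ 1.049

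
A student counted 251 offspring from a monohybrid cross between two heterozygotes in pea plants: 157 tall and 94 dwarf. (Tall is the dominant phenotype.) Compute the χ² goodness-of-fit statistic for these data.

20.750

For a monohybrid cross between heterozygotes with complete dominance, the expected phenotypic ratio is 3:1.
Under the 3:1 hypothesis (Σ ratio = 4, N = 251):
  tall: 251 × 3/4 = 188.25
  dwarf: 251 × 1/4 = 62.75
χ² = Σ (O − E)² / E
  tall: (157 − 188.25)² / 188.25 = 5.1876
  dwarf: (94 − 62.75)² / 62.75 = 15.5627
χ² = 5.1876 + 15.5627 = 20.7503 ≈ 20.750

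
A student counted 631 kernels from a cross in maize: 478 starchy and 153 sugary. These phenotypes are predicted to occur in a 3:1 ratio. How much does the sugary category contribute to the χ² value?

Under the 3:1 hypothesis (Σ ratio = 4, N = 631):
  starchy: 631 × 3/4 = 473.25
  sugary: 631 × 1/4 = 157.75
Contribution of sugary: (153 − 157.75)² / 157.75 = 0.1430

0.143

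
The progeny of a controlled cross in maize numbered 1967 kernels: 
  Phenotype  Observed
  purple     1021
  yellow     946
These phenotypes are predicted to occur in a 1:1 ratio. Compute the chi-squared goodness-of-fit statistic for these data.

2.860

Total ratio parts = 2. Expected numbers out of 1967:
  purple: 1967 × 1/2 = 983.5
  yellow: 1967 × 1/2 = 983.5
χ² = Σ (O − E)² / E
  purple: (1021 − 983.5)² / 983.5 = 1.4298
  yellow: (946 − 983.5)² / 983.5 = 1.4298
χ² = 1.4298 + 1.4298 = 2.8596 ≈ 2.860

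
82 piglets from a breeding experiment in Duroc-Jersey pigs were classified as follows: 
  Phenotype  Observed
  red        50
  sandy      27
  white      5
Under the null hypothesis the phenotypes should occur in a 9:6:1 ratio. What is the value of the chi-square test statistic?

Total ratio parts = 16. Expected numbers out of 82:
  red: 82 × 9/16 = 46.125
  sandy: 82 × 6/16 = 30.75
  white: 82 × 1/16 = 5.125
χ² = Σ (O − E)² / E
  red: (50 − 46.125)² / 46.125 = 0.3255
  sandy: (27 − 30.75)² / 30.75 = 0.4573
  white: (5 − 5.125)² / 5.125 = 0.0030
χ² = 0.3255 + 0.4573 + 0.0030 = 0.7858 ≈ 0.786

0.786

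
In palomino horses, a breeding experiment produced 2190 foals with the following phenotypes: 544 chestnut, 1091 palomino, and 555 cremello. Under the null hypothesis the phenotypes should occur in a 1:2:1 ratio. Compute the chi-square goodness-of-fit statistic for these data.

0.140

Total ratio parts = 4. Expected numbers out of 2190:
  chestnut: 2190 × 1/4 = 547.5
  palomino: 2190 × 2/4 = 1095
  cremello: 2190 × 1/4 = 547.5
χ² = Σ (O − E)² / E
  chestnut: (544 − 547.5)² / 547.5 = 0.0224
  palomino: (1091 − 1095)² / 1095 = 0.0146
  cremello: (555 − 547.5)² / 547.5 = 0.1027
χ² = 0.0224 + 0.0146 + 0.1027 = 0.1397 ≈ 0.140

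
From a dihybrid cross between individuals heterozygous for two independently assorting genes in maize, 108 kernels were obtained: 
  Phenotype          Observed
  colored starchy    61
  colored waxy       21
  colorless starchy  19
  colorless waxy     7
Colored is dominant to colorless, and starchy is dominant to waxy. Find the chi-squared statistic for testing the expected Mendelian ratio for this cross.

0.115

A dihybrid F₂ with independent assortment and complete dominance at both loci gives a 9:3:3:1 phenotypic ratio.
Total ratio parts = 16. Expected numbers out of 108:
  colored starchy: 108 × 9/16 = 60.75
  colored waxy: 108 × 3/16 = 20.25
  colorless starchy: 108 × 3/16 = 20.25
  colorless waxy: 108 × 1/16 = 6.75
χ² = Σ (O − E)² / E
  colored starchy: (61 − 60.75)² / 60.75 = 0.0010
  colored waxy: (21 − 20.25)² / 20.25 = 0.0278
  colorless starchy: (19 − 20.25)² / 20.25 = 0.0772
  colorless waxy: (7 − 6.75)² / 6.75 = 0.0093
χ² = 0.0010 + 0.0278 + 0.0772 + 0.0093 = 0.1153 ≈ 0.115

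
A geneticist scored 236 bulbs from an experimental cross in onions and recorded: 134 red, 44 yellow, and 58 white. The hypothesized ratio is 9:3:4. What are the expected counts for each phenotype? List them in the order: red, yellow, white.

Under the 9:3:4 hypothesis (Σ ratio = 16, N = 236):
  red: 236 × 9/16 = 132.75
  yellow: 236 × 3/16 = 44.25
  white: 236 × 4/16 = 59

132.75, 44.25, 59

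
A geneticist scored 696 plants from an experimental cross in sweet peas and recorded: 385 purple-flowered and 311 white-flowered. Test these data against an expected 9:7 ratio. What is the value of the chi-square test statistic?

0.247

Total ratio parts = 16. Expected numbers out of 696:
  purple-flowered: 696 × 9/16 = 391.5
  white-flowered: 696 × 7/16 = 304.5
χ² = Σ (O − E)² / E
  purple-flowered: (385 − 391.5)² / 391.5 = 0.1079
  white-flowered: (311 − 304.5)² / 304.5 = 0.1388
χ² = 0.1079 + 0.1388 = 0.2467 ≈ 0.247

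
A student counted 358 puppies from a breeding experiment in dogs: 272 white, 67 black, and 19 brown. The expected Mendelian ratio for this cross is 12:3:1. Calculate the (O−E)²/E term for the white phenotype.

0.046

The 12:3:1 ratio has 16 parts, so with N = 358 the expected counts are:
  white: 358 × 12/16 = 268.5
  black: 358 × 3/16 = 67.125
  brown: 358 × 1/16 = 22.375
Contribution of white: (272 − 268.5)² / 268.5 = 0.0456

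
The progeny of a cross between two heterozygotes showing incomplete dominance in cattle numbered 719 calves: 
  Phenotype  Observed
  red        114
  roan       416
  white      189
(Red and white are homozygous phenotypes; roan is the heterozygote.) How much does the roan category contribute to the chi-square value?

8.880

With incomplete dominance, a heterozygote × heterozygote cross gives a 1:2:1 phenotypic ratio.
Expected counts for N = 719 under a 1:2:1 ratio (total parts = 4):
  red: 719 × 1/4 = 179.75
  roan: 719 × 2/4 = 359.5
  white: 719 × 1/4 = 179.75
Contribution of roan: (416 − 359.5)² / 359.5 = 8.8797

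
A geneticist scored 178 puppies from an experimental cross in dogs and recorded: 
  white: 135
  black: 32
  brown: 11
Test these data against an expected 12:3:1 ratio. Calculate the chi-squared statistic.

Total ratio parts = 16. Expected numbers out of 178:
  white: 178 × 12/16 = 133.5
  black: 178 × 3/16 = 33.375
  brown: 178 × 1/16 = 11.125
χ² = Σ (O − E)² / E
  white: (135 − 133.5)² / 133.5 = 0.0169
  black: (32 − 33.375)² / 33.375 = 0.0566
  brown: (11 − 11.125)² / 11.125 = 0.0014
χ² = 0.0169 + 0.0566 + 0.0014 = 0.0749 ≈ 0.075

0.075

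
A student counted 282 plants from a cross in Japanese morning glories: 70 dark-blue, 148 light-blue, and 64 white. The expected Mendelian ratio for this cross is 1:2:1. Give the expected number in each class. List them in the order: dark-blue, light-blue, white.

The 1:2:1 ratio has 4 parts, so with N = 282 the expected counts are:
  dark-blue: 282 × 1/4 = 70.5
  light-blue: 282 × 2/4 = 141
  white: 282 × 1/4 = 70.5

70.5, 141, 70.5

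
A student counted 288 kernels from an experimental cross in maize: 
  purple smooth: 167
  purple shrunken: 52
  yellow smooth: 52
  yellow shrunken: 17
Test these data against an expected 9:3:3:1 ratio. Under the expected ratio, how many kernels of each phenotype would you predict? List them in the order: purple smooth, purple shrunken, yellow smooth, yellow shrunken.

162, 54, 54, 18

The 9:3:3:1 ratio has 16 parts, so with N = 288 the expected counts are:
  purple smooth: 288 × 9/16 = 162
  purple shrunken: 288 × 3/16 = 54
  yellow smooth: 288 × 3/16 = 54
  yellow shrunken: 288 × 1/16 = 18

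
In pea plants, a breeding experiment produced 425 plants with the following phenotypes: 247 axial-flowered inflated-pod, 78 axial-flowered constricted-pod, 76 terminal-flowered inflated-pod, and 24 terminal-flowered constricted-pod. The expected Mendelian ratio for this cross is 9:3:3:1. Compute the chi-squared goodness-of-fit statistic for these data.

Total ratio parts = 16. Expected numbers out of 425:
  axial-flowered inflated-pod: 425 × 9/16 = 239.0625
  axial-flowered constricted-pod: 425 × 3/16 = 79.6875
  terminal-flowered inflated-pod: 425 × 3/16 = 79.6875
  terminal-flowered constricted-pod: 425 × 1/16 = 26.5625
χ² = Σ (O − E)² / E
  axial-flowered inflated-pod: (247 − 239.0625)² / 239.0625 = 0.2635
  axial-flowered constricted-pod: (78 − 79.6875)² / 79.6875 = 0.0357
  terminal-flowered inflated-pod: (76 − 79.6875)² / 79.6875 = 0.1706
  terminal-flowered constricted-pod: (24 − 26.5625)² / 26.5625 = 0.2472
χ² = 0.2635 + 0.0357 + 0.1706 + 0.2472 = 0.717

0.717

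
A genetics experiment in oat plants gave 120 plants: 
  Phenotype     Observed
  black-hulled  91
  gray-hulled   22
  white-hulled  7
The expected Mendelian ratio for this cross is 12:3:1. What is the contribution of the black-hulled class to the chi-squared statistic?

0.011

The 12:3:1 ratio has 16 parts, so with N = 120 the expected counts are:
  black-hulled: 120 × 12/16 = 90
  gray-hulled: 120 × 3/16 = 22.5
  white-hulled: 120 × 1/16 = 7.5
Contribution of black-hulled: (91 − 90)² / 90 = 0.0111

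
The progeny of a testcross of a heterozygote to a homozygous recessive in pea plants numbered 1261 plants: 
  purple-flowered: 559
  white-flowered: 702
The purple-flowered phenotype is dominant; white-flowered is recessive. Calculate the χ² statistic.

A testcross of a heterozygote (Aa × aa) gives a 1:1 phenotypic ratio.
The 1:1 ratio has 2 parts, so with N = 1261 the expected counts are:
  purple-flowered: 1261 × 1/2 = 630.5
  white-flowered: 1261 × 1/2 = 630.5
χ² = Σ (O − E)² / E
  purple-flowered: (559 − 630.5)² / 630.5 = 8.1082
  white-flowered: (702 − 630.5)² / 630.5 = 8.1082
χ² = 8.1082 + 8.1082 = 16.2164 ≈ 16.216

16.216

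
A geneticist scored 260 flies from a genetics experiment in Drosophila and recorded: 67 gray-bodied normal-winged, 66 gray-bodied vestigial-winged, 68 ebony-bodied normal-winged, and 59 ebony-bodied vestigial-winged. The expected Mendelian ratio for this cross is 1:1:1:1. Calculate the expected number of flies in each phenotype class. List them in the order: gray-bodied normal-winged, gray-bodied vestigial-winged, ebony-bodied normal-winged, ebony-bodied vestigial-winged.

65, 65, 65, 65

The 1:1:1:1 ratio has 4 parts, so with N = 260 the expected counts are:
  gray-bodied normal-winged: 260 × 1/4 = 65
  gray-bodied vestigial-winged: 260 × 1/4 = 65
  ebony-bodied normal-winged: 260 × 1/4 = 65
  ebony-bodied vestigial-winged: 260 × 1/4 = 65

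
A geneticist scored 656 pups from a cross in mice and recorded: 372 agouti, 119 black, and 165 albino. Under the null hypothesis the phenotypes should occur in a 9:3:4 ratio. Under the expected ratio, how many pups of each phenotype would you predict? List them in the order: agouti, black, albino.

Expected counts for N = 656 under a 9:3:4 ratio (total parts = 16):
  agouti: 656 × 9/16 = 369
  black: 656 × 3/16 = 123
  albino: 656 × 4/16 = 164

369, 123, 164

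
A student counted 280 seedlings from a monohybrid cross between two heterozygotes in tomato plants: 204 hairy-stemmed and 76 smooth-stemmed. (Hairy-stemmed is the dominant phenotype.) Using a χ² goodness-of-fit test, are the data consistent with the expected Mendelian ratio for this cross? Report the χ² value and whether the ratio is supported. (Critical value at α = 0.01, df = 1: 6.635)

For a monohybrid cross between heterozygotes with complete dominance, the expected phenotypic ratio is 3:1.
The 3:1 ratio has 4 parts, so with N = 280 the expected counts are:
  hairy-stemmed: 280 × 3/4 = 210
  smooth-stemmed: 280 × 1/4 = 70
χ² = Σ (O − E)² / E
  hairy-stemmed: (204 − 210)² / 210 = 0.1714
  smooth-stemmed: (76 − 70)² / 70 = 0.5143
χ² = 0.1714 + 0.5143 = 0.6857 ≈ 0.686
Degrees of freedom = 2 − 1 = 1; critical value at α = 0.01 is 6.635.
Since 0.686 < 6.635, we fail to reject the null hypothesis — the data are consistent with the 3:1 ratio.

0.686; consistent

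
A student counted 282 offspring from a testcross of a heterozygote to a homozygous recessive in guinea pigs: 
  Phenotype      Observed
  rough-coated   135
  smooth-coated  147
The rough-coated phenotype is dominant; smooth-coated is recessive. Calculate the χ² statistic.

A testcross of a heterozygote (Aa × aa) gives a 1:1 phenotypic ratio.
The 1:1 ratio has 2 parts, so with N = 282 the expected counts are:
  rough-coated: 282 × 1/2 = 141
  smooth-coated: 282 × 1/2 = 141
χ² = Σ (O − E)² / E
  rough-coated: (135 − 141)² / 141 = 0.2553
  smooth-coated: (147 − 141)² / 141 = 0.2553
χ² = 0.2553 + 0.2553 = 0.5106 ≈ 0.511

0.511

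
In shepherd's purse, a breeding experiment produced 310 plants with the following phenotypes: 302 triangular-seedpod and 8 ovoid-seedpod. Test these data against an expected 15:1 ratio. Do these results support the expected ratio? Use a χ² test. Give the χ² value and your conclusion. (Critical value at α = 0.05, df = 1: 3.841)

7.123; not consistent

Total ratio parts = 16. Expected numbers out of 310:
  triangular-seedpod: 310 × 15/16 = 290.625
  ovoid-seedpod: 310 × 1/16 = 19.375
χ² = Σ (O − E)² / E
  triangular-seedpod: (302 − 290.625)² / 290.625 = 0.4452
  ovoid-seedpod: (8 − 19.375)² / 19.375 = 6.6782
χ² = 0.4452 + 6.6782 = 7.1234 ≈ 7.123
Degrees of freedom = 2 − 1 = 1; critical value at α = 0.05 is 3.841.
Since 7.123 > 3.841, we reject the null hypothesis — the data do not fit the 15:1 ratio.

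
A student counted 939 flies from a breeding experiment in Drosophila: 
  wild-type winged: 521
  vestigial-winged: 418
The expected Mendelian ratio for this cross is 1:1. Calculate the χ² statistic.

11.298

Expected counts for N = 939 under a 1:1 ratio (total parts = 2):
  wild-type winged: 939 × 1/2 = 469.5
  vestigial-winged: 939 × 1/2 = 469.5
χ² = Σ (O − E)² / E
  wild-type winged: (521 − 469.5)² / 469.5 = 5.6491
  vestigial-winged: (418 − 469.5)² / 469.5 = 5.6491
χ² = 5.6491 + 5.6491 = 11.2982 ≈ 11.298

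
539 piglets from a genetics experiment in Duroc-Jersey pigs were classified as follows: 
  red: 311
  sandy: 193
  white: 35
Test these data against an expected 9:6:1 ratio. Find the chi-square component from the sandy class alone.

The 9:6:1 ratio has 16 parts, so with N = 539 the expected counts are:
  red: 539 × 9/16 = 303.1875
  sandy: 539 × 6/16 = 202.125
  white: 539 × 1/16 = 33.6875
Contribution of sandy: (193 − 202.125)² / 202.125 = 0.4120

0.412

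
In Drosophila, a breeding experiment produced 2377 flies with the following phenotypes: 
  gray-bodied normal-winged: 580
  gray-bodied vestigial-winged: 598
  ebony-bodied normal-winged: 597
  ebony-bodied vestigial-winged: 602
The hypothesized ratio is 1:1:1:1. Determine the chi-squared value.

0.479

Under the 1:1:1:1 hypothesis (Σ ratio = 4, N = 2377):
  gray-bodied normal-winged: 2377 × 1/4 = 594.25
  gray-bodied vestigial-winged: 2377 × 1/4 = 594.25
  ebony-bodied normal-winged: 2377 × 1/4 = 594.25
  ebony-bodied vestigial-winged: 2377 × 1/4 = 594.25
χ² = Σ (O − E)² / E
  gray-bodied normal-winged: (580 − 594.25)² / 594.25 = 0.3417
  gray-bodied vestigial-winged: (598 − 594.25)² / 594.25 = 0.0237
  ebony-bodied normal-winged: (597 − 594.25)² / 594.25 = 0.0127
  ebony-bodied vestigial-winged: (602 − 594.25)² / 594.25 = 0.1011
χ² = 0.3417 + 0.0237 + 0.0127 + 0.1011 = 0.4792 ≈ 0.479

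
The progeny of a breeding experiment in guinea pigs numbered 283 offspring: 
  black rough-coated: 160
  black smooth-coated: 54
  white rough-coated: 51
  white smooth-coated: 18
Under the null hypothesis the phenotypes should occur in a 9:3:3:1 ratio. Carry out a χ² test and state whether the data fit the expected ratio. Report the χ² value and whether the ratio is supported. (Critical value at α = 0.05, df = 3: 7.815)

Expected counts for N = 283 under a 9:3:3:1 ratio (total parts = 16):
  black rough-coated: 283 × 9/16 = 159.1875
  black smooth-coated: 283 × 3/16 = 53.0625
  white rough-coated: 283 × 3/16 = 53.0625
  white smooth-coated: 283 × 1/16 = 17.6875
χ² = Σ (O − E)² / E
  black rough-coated: (160 − 159.1875)² / 159.1875 = 0.0041
  black smooth-coated: (54 − 53.0625)² / 53.0625 = 0.0166
  white rough-coated: (51 − 53.0625)² / 53.0625 = 0.0802
  white smooth-coated: (18 − 17.6875)² / 17.6875 = 0.0055
χ² = 0.0041 + 0.0166 + 0.0802 + 0.0055 = 0.1064 ≈ 0.106
Degrees of freedom = 4 − 1 = 3; critical value at α = 0.05 is 7.815.
Since 0.106 < 7.815, we fail to reject the null hypothesis — the data are consistent with the 9:3:3:1 ratio.

0.106; consistent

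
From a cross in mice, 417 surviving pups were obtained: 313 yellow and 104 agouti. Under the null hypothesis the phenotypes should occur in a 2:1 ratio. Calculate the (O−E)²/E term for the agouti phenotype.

8.813

Under the 2:1 hypothesis (Σ ratio = 3, N = 417):
  yellow: 417 × 2/3 = 278
  agouti: 417 × 1/3 = 139
Contribution of agouti: (104 − 139)² / 139 = 8.8129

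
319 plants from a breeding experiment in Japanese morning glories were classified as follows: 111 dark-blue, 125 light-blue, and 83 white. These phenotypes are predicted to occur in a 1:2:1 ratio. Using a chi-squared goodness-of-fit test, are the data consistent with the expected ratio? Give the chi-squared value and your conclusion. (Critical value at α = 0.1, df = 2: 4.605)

19.840; not consistent

Expected counts for N = 319 under a 1:2:1 ratio (total parts = 4):
  dark-blue: 319 × 1/4 = 79.75
  light-blue: 319 × 2/4 = 159.5
  white: 319 × 1/4 = 79.75
χ² = Σ (O − E)² / E
  dark-blue: (111 − 79.75)² / 79.75 = 12.2453
  light-blue: (125 − 159.5)² / 159.5 = 7.4624
  white: (83 − 79.75)² / 79.75 = 0.1324
χ² = 12.2453 + 7.4624 + 0.1324 = 19.8401 ≈ 19.840
Degrees of freedom = 3 − 1 = 2; critical value at α = 0.1 is 4.605.
Since 19.840 > 4.605, we reject the null hypothesis — the data do not fit the 1:2:1 ratio.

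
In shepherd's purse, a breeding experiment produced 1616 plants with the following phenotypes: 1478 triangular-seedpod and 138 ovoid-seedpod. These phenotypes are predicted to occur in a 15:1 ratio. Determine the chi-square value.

Under the 15:1 hypothesis (Σ ratio = 16, N = 1616):
  triangular-seedpod: 1616 × 15/16 = 1515
  ovoid-seedpod: 1616 × 1/16 = 101
χ² = Σ (O − E)² / E
  triangular-seedpod: (1478 − 1515)² / 1515 = 0.9036
  ovoid-seedpod: (138 − 101)² / 101 = 13.5545
χ² = 0.9036 + 13.5545 = 14.4581 ≈ 14.458

14.458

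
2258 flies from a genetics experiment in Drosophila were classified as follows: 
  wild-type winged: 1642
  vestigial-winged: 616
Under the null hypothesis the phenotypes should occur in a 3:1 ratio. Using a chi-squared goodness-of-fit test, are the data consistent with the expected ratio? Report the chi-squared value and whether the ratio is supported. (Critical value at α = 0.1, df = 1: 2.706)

Under the 3:1 hypothesis (Σ ratio = 4, N = 2258):
  wild-type winged: 2258 × 3/4 = 1693.5
  vestigial-winged: 2258 × 1/4 = 564.5
χ² = Σ (O − E)² / E
  wild-type winged: (1642 − 1693.5)² / 1693.5 = 1.5661
  vestigial-winged: (616 − 564.5)² / 564.5 = 4.6984
χ² = 1.5661 + 4.6984 = 6.2645 ≈ 6.265
Degrees of freedom = 2 − 1 = 1; critical value at α = 0.1 is 2.706.
Since 6.265 > 2.706, we reject the null hypothesis — the data do not fit the 3:1 ratio.

6.265; not consistent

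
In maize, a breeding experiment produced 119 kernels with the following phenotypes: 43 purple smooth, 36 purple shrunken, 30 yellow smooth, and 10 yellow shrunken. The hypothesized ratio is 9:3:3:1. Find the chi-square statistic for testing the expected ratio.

20.488

Expected counts for N = 119 under a 9:3:3:1 ratio (total parts = 16):
  purple smooth: 119 × 9/16 = 66.9375
  purple shrunken: 119 × 3/16 = 22.3125
  yellow smooth: 119 × 3/16 = 22.3125
  yellow shrunken: 119 × 1/16 = 7.4375
χ² = Σ (O − E)² / E
  purple smooth: (43 − 66.9375)² / 66.9375 = 8.5603
  purple shrunken: (36 − 22.3125)² / 22.3125 = 8.3965
  yellow smooth: (30 − 22.3125)² / 22.3125 = 2.6486
  yellow shrunken: (10 − 7.4375)² / 7.4375 = 0.8829
χ² = 8.5603 + 8.3965 + 2.6486 + 0.8829 = 20.4883 ≈ 20.488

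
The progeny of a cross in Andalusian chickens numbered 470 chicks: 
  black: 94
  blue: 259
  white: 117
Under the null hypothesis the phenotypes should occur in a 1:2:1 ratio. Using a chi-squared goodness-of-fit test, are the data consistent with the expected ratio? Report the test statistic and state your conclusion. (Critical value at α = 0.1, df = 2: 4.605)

7.153; not consistent

Total ratio parts = 4. Expected numbers out of 470:
  black: 470 × 1/4 = 117.5
  blue: 470 × 2/4 = 235
  white: 470 × 1/4 = 117.5
χ² = Σ (O − E)² / E
  black: (94 − 117.5)² / 117.5 = 4.7000
  blue: (259 − 235)² / 235 = 2.4511
  white: (117 − 117.5)² / 117.5 = 0.0021
χ² = 4.7000 + 2.4511 + 0.0021 = 7.1532 ≈ 7.153
Degrees of freedom = 3 − 1 = 2; critical value at α = 0.1 is 4.605.
Since 7.153 > 4.605, we reject the null hypothesis — the data do not fit the 1:2:1 ratio.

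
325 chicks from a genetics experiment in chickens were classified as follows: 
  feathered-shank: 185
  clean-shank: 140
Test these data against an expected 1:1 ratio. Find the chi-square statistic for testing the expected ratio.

Under the 1:1 hypothesis (Σ ratio = 2, N = 325):
  feathered-shank: 325 × 1/2 = 162.5
  clean-shank: 325 × 1/2 = 162.5
χ² = Σ (O − E)² / E
  feathered-shank: (185 − 162.5)² / 162.5 = 3.1154
  clean-shank: (140 − 162.5)² / 162.5 = 3.1154
χ² = 3.1154 + 3.1154 = 6.2308 ≈ 6.231

6.231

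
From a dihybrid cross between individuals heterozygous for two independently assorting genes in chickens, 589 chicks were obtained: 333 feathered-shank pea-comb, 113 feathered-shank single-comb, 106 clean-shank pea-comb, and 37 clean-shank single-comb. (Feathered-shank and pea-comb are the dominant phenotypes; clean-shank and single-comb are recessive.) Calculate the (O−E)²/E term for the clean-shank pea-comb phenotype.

A dihybrid F₂ with independent assortment and complete dominance at both loci gives a 9:3:3:1 phenotypic ratio.
The 9:3:3:1 ratio has 16 parts, so with N = 589 the expected counts are:
  feathered-shank pea-comb: 589 × 9/16 = 331.3125
  feathered-shank single-comb: 589 × 3/16 = 110.4375
  clean-shank pea-comb: 589 × 3/16 = 110.4375
  clean-shank single-comb: 589 × 1/16 = 36.8125
Contribution of clean-shank pea-comb: (106 − 110.4375)² / 110.4375 = 0.1783

0.178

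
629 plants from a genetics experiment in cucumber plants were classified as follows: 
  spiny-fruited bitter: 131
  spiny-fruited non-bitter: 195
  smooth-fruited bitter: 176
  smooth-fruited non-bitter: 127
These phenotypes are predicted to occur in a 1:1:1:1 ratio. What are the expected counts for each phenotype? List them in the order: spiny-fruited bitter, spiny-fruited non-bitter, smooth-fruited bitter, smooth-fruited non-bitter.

157.25, 157.25, 157.25, 157.25

Expected counts for N = 629 under a 1:1:1:1 ratio (total parts = 4):
  spiny-fruited bitter: 629 × 1/4 = 157.25
  spiny-fruited non-bitter: 629 × 1/4 = 157.25
  smooth-fruited bitter: 629 × 1/4 = 157.25
  smooth-fruited non-bitter: 629 × 1/4 = 157.25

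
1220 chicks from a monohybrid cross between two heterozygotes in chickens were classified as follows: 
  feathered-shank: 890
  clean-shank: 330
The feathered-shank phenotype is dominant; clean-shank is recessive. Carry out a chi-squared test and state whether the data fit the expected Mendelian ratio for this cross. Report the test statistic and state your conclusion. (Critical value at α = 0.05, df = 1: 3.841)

2.732; consistent

For a monohybrid cross between heterozygotes with complete dominance, the expected phenotypic ratio is 3:1.
The 3:1 ratio has 4 parts, so with N = 1220 the expected counts are:
  feathered-shank: 1220 × 3/4 = 915
  clean-shank: 1220 × 1/4 = 305
χ² = Σ (O − E)² / E
  feathered-shank: (890 − 915)² / 915 = 0.6831
  clean-shank: (330 − 305)² / 305 = 2.0492
χ² = 0.6831 + 2.0492 = 2.7323 ≈ 2.732
Degrees of freedom = 2 − 1 = 1; critical value at α = 0.05 is 3.841.
Since 2.732 < 3.841, we fail to reject the null hypothesis — the data are consistent with the 3:1 ratio.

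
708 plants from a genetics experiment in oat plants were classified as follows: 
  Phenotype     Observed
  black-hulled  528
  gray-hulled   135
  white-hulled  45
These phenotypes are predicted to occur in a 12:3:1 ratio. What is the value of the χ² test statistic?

0.068

Expected counts for N = 708 under a 12:3:1 ratio (total parts = 16):
  black-hulled: 708 × 12/16 = 531
  gray-hulled: 708 × 3/16 = 132.75
  white-hulled: 708 × 1/16 = 44.25
χ² = Σ (O − E)² / E
  black-hulled: (528 − 531)² / 531 = 0.0169
  gray-hulled: (135 − 132.75)² / 132.75 = 0.0381
  white-hulled: (45 − 44.25)² / 44.25 = 0.0127
χ² = 0.0169 + 0.0381 + 0.0127 = 0.0677 ≈ 0.068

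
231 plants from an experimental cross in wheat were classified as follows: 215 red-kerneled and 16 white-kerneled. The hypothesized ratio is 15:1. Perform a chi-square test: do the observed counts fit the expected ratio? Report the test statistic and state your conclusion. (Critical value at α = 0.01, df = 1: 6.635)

0.180; consistent

Total ratio parts = 16. Expected numbers out of 231:
  red-kerneled: 231 × 15/16 = 216.5625
  white-kerneled: 231 × 1/16 = 14.4375
χ² = Σ (O − E)² / E
  red-kerneled: (215 − 216.5625)² / 216.5625 = 0.0113
  white-kerneled: (16 − 14.4375)² / 14.4375 = 0.1691
χ² = 0.0113 + 0.1691 = 0.1804 ≈ 0.180
Degrees of freedom = 2 − 1 = 1; critical value at α = 0.01 is 6.635.
Since 0.180 < 6.635, we fail to reject the null hypothesis — the data are consistent with the 15:1 ratio.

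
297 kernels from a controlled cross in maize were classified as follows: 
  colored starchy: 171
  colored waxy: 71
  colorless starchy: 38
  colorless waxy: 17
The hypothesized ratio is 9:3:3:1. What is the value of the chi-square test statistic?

Under the 9:3:3:1 hypothesis (Σ ratio = 16, N = 297):
  colored starchy: 297 × 9/16 = 167.0625
  colored waxy: 297 × 3/16 = 55.6875
  colorless starchy: 297 × 3/16 = 55.6875
  colorless waxy: 297 × 1/16 = 18.5625
χ² = Σ (O − E)² / E
  colored starchy: (171 − 167.0625)² / 167.0625 = 0.0928
  colored waxy: (71 − 55.6875)² / 55.6875 = 4.2105
  colorless starchy: (38 − 55.6875)² / 55.6875 = 5.6179
  colorless waxy: (17 − 18.5625)² / 18.5625 = 0.1315
χ² = 0.0928 + 4.2105 + 5.6179 + 0.1315 = 10.0527 ≈ 10.053

10.053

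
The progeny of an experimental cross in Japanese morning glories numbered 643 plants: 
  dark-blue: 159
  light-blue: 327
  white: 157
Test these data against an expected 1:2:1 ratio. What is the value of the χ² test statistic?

0.201

Total ratio parts = 4. Expected numbers out of 643:
  dark-blue: 643 × 1/4 = 160.75
  light-blue: 643 × 2/4 = 321.5
  white: 643 × 1/4 = 160.75
χ² = Σ (O − E)² / E
  dark-blue: (159 − 160.75)² / 160.75 = 0.0191
  light-blue: (327 − 321.5)² / 321.5 = 0.0941
  white: (157 − 160.75)² / 160.75 = 0.0875
χ² = 0.0191 + 0.0941 + 0.0875 = 0.2007 ≈ 0.201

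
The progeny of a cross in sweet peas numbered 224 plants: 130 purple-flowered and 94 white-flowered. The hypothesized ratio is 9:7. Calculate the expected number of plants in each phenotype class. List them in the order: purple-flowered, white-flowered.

Expected counts for N = 224 under a 9:7 ratio (total parts = 16):
  purple-flowered: 224 × 9/16 = 126
  white-flowered: 224 × 7/16 = 98

126, 98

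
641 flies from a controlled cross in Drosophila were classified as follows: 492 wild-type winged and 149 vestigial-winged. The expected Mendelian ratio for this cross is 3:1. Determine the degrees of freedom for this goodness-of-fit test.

1

A goodness-of-fit test with 2 phenotype classes has df = 2 − 1 = 1.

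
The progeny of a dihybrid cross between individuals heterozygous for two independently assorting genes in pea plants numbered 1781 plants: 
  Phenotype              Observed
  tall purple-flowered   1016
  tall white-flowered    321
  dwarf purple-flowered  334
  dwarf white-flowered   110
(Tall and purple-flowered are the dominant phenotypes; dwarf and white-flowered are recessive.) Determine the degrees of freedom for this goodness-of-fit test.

A dihybrid F₂ with independent assortment and complete dominance at both loci gives a 9:3:3:1 phenotypic ratio.
A goodness-of-fit test with 4 phenotype classes has df = 4 − 1 = 3.

3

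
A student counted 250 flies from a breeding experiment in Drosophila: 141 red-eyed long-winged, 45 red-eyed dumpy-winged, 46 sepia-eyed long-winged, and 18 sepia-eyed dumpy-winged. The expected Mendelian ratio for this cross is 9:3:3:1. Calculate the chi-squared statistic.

Under the 9:3:3:1 hypothesis (Σ ratio = 16, N = 250):
  red-eyed long-winged: 250 × 9/16 = 140.625
  red-eyed dumpy-winged: 250 × 3/16 = 46.875
  sepia-eyed long-winged: 250 × 3/16 = 46.875
  sepia-eyed dumpy-winged: 250 × 1/16 = 15.625
χ² = Σ (O − E)² / E
  red-eyed long-winged: (141 − 140.625)² / 140.625 = 0.0010
  red-eyed dumpy-winged: (45 − 46.875)² / 46.875 = 0.0750
  sepia-eyed long-winged: (46 − 46.875)² / 46.875 = 0.0163
  sepia-eyed dumpy-winged: (18 − 15.625)² / 15.625 = 0.3610
χ² = 0.0010 + 0.0750 + 0.0163 + 0.3610 = 0.4533 ≈ 0.453

0.453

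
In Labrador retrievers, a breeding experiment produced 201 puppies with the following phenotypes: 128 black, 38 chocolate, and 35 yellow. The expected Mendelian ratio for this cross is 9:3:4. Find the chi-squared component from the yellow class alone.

The 9:3:4 ratio has 16 parts, so with N = 201 the expected counts are:
  black: 201 × 9/16 = 113.0625
  chocolate: 201 × 3/16 = 37.6875
  yellow: 201 × 4/16 = 50.25
Contribution of yellow: (35 − 50.25)² / 50.25 = 4.6281

4.628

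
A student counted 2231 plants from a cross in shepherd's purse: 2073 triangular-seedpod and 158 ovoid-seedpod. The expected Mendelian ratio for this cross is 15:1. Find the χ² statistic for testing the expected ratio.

2.636

The 15:1 ratio has 16 parts, so with N = 2231 the expected counts are:
  triangular-seedpod: 2231 × 15/16 = 2091.5625
  ovoid-seedpod: 2231 × 1/16 = 139.4375
χ² = Σ (O − E)² / E
  triangular-seedpod: (2073 − 2091.5625)² / 2091.5625 = 0.1647
  ovoid-seedpod: (158 − 139.4375)² / 139.4375 = 2.4711
χ² = 0.1647 + 2.4711 = 2.6358 ≈ 2.636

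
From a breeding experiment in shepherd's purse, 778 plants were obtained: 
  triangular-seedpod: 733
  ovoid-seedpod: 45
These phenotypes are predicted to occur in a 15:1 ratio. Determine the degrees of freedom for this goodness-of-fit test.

A goodness-of-fit test with 2 phenotype classes has df = 2 − 1 = 1.

1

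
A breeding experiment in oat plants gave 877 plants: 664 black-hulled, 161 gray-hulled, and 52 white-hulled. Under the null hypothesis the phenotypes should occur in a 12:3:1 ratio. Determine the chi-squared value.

0.276

Expected counts for N = 877 under a 12:3:1 ratio (total parts = 16):
  black-hulled: 877 × 12/16 = 657.75
  gray-hulled: 877 × 3/16 = 164.4375
  white-hulled: 877 × 1/16 = 54.8125
χ² = Σ (O − E)² / E
  black-hulled: (664 − 657.75)² / 657.75 = 0.0594
  gray-hulled: (161 − 164.4375)² / 164.4375 = 0.0719
  white-hulled: (52 − 54.8125)² / 54.8125 = 0.1443
χ² = 0.0594 + 0.0719 + 0.1443 = 0.2756 ≈ 0.276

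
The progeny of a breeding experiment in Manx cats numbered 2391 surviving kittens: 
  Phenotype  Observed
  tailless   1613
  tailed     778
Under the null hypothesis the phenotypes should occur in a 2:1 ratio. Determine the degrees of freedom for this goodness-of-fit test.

A goodness-of-fit test with 2 phenotype classes has df = 2 − 1 = 1.

1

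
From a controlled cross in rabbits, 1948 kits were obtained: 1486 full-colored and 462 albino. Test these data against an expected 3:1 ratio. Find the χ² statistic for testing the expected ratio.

Expected counts for N = 1948 under a 3:1 ratio (total parts = 4):
  full-colored: 1948 × 3/4 = 1461
  albino: 1948 × 1/4 = 487
χ² = Σ (O − E)² / E
  full-colored: (1486 − 1461)² / 1461 = 0.4278
  albino: (462 − 487)² / 487 = 1.2834
χ² = 0.4278 + 1.2834 = 1.7112 ≈ 1.711

1.711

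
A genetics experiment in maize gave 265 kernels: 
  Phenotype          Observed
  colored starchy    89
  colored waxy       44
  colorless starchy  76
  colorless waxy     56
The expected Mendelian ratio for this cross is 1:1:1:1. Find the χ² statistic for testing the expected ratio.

18.306

Total ratio parts = 4. Expected numbers out of 265:
  colored starchy: 265 × 1/4 = 66.25
  colored waxy: 265 × 1/4 = 66.25
  colorless starchy: 265 × 1/4 = 66.25
  colorless waxy: 265 × 1/4 = 66.25
χ² = Σ (O − E)² / E
  colored starchy: (89 − 66.25)² / 66.25 = 7.8123
  colored waxy: (44 − 66.25)² / 66.25 = 7.4726
  colorless starchy: (76 − 66.25)² / 66.25 = 1.4349
  colorless waxy: (56 − 66.25)² / 66.25 = 1.5858
χ² = 7.8123 + 7.4726 + 1.4349 + 1.5858 = 18.3056 ≈ 18.306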